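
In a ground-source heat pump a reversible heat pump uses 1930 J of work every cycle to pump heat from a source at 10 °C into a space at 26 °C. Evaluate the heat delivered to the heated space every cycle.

T_H = 26 °C → 26 + 273.15 = 299.15 K.
T_C = 10 °C → 10 + 273.15 = 283.15 K.
COP_HP = T_H/(T_H − T_C) = 299.15/16.00 = 18.6969.
Q_H = COP_HP · W = 18.6969 × 1930 = 36080 J.

Q_H ≈ 36080 J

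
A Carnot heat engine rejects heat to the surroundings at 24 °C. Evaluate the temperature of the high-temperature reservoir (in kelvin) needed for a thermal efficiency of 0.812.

T_C = 24 °C → 24 + 273.15 = 297.15 K.
From η = 1 − T_C/T_H, solving for T_H gives T_H = T_C/(1 − η) = 297.15/(1 − 0.812) = 1580 K.

T_H ≈ 1580 K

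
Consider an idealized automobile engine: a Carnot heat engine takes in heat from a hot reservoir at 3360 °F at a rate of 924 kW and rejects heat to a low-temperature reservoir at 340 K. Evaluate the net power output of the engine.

T_H = 3360 °F → (3360 − 32) × 5/9 = 1848.89 °C = 2122.04 K.
Since the cycle is reversible, η = 1 − T_C/T_H = 1 − 340.00/2122.04 = 0.8398.
W = η·Q_H = 0.8398 × 924 = 776 kW.

Ẇ ≈ 776 kW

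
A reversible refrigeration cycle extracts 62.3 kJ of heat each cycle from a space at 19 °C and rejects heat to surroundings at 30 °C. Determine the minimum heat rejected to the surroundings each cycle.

T_H = 30 °C → 30 + 273.15 = 303.15 K.
T_C = 19 °C → 19 + 273.15 = 292.15 K.
For a reversible cycle Q_H/Q_C = T_H/T_C, so Q_H = Q_C·T_H/T_C = 62.3 × 303.15/292.15 = 64.6 kJ.

Q_H ≈ 64.6 kJ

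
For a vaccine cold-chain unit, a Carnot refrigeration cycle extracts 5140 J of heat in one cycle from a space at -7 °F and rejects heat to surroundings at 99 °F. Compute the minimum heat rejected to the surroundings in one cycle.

T_H = 99 °F → (99 − 32) × 5/9 = 37.22 °C = 310.37 K.
T_C = -7 °F → (-7 − 32) × 5/9 = -21.67 °C = 251.48 K.
For a reversible cycle Q_H/Q_C = T_H/T_C, so Q_H = Q_C·T_H/T_C = 5140 × 310.37/251.48 = 6340 J.

Q_H ≈ 6340 J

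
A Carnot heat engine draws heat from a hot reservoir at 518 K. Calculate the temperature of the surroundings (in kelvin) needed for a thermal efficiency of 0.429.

From η = 1 − T_C/T_H, T_C = T_H·(1 − η) = 518.00 × (1 − 0.429) = 296 K.

T_C ≈ 296 K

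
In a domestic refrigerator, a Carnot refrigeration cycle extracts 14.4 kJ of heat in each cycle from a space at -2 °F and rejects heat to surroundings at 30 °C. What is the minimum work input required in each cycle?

T_H = 30 °C → 30 + 273.15 = 303.15 K.
T_C = -2 °F → (-2 − 32) × 5/9 = -18.89 °C = 254.26 K.
The reversible coefficient of performance is COP_R = T_C/(T_H − T_C) = 254.26/48.89 = 5.2008.
W = Q_C/COP_R = 14.4/5.2008 = 2.77 kJ.

W_in ≈ 2.77 kJ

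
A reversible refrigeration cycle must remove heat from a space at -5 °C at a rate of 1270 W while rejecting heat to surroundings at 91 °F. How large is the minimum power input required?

T_H = 91 °F → (91 − 32) × 5/9 = 32.78 °C = 305.93 K.
T_C = -5 °C → -5 + 273.15 = 268.15 K.
The reversible coefficient of performance is COP_R = T_C/(T_H − T_C) = 268.15/37.78 = 7.0981.
W = Q_C/COP_R = 1270/7.0981 = 178.9 W.

Ẇ_in ≈ 178.9 W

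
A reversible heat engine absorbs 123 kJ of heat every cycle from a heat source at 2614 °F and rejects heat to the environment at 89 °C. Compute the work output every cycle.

W ≈ 96.91 kJ

T_H = 2614 °F → (2614 − 32) × 5/9 = 1434.44 °C = 1707.59 K.
T_C = 89 °C → 89 + 273.15 = 362.15 K.
For a reversible engine, η = 1 − T_C/T_H = 1 − 362.15/1707.59 = 0.7879.
W = η·Q_H = 0.7879 × 123 = 96.91 kJ.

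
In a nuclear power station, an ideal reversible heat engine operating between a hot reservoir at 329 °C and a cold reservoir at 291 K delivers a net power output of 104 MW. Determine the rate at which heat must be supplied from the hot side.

Q̇_H ≈ 201 MW

T_H = 329 °C → 329 + 273.15 = 602.15 K.
Carnot efficiency: η = 1 − T_C/T_H = 1 − 291.00/602.15 = 0.5167.
Q_H = W/η = 104/0.5167 = 201 MW.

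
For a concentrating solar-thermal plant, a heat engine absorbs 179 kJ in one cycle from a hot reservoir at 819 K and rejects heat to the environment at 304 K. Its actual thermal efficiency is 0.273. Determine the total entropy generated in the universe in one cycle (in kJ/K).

ΔS_univ ≈ 0.210 kJ/K

W = η·Q_H = 0.273 × 179 = 48.87 kJ, so Q_C = Q_H − W = 130.1 kJ.
The hot reservoir loses entropy Q_H/T_H = 179/819.00 = 0.2186 kJ/K; the cold reservoir gains Q_C/T_C = 130.1/304.00 = 0.4281 kJ/K.
ΔS_univ = −Q_H/T_H + Q_C/T_C = 0.210 kJ/K (> 0, since η = 0.273 < η_Carnot = 0.629).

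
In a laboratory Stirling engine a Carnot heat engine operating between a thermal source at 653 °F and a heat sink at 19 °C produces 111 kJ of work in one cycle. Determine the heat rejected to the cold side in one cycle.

T_H = 653 °F → (653 − 32) × 5/9 = 345.00 °C = 618.15 K.
T_C = 19 °C → 19 + 273.15 = 292.15 K.
The Carnot efficiency is η = 1 − T_C/T_H = 1 − 292.15/618.15 = 0.5274.
Since Q_C/Q_H = T_C/T_H and Q_H = W/η, Q_C = W·T_C/(T_H − T_C) = 111 × 292.15/326.00 = 99.5 kJ.

Q_C ≈ 99.5 kJ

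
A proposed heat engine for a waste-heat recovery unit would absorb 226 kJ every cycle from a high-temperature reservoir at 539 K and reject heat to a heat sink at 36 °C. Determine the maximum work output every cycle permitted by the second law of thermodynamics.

W_max ≈ 96.4 kJ

T_C = 36 °C → 36 + 273.15 = 309.15 K.
By the Carnot theorem, η_max = 1 − T_C/T_H = 1 − 309.15/539.00 = 0.4264.
W_max = η_max · Q_H = 0.4264 × 226 = 96.4 kJ.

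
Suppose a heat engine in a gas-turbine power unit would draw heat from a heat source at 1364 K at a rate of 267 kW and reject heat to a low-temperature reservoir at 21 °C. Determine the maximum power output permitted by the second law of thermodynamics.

Ẇ_max ≈ 209.4 kW

T_C = 21 °C → 21 + 273.15 = 294.15 K.
No engine can exceed the Carnot limit: η_max = 1 − T_C/T_H = 1 − 294.15/1364.00 = 0.7843.
W_max = η_max · Q_H = 0.7843 × 267 = 209.4 kW.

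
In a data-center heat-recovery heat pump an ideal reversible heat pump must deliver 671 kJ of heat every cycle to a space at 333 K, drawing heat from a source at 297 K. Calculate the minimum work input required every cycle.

W_in ≈ 72.5 kJ

For a reversible heat pump, COP_HP = T_H/(T_H − T_C) = 333.00/36.00 = 9.2500.
W = Q_H/COP_HP = 671/9.2500 = 72.5 kJ.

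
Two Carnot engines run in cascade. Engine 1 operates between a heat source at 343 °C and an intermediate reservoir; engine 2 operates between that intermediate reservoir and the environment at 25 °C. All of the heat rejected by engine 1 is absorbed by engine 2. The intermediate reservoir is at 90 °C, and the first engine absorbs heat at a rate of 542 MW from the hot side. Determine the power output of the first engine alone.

Ẇ₁ ≈ 223 MW

T_H = 343 °C → 343 + 273.15 = 616.15 K.
T_C = 25 °C → 25 + 273.15 = 298.15 K.
T_m = 90 °C → 90 + 273.15 = 363.15 K.
First-stage efficiency η₁ = 1 − T_m/T_H = 1 − 363.15/616.15 = 0.4106.
W₁ = η₁·Q_H = 0.4106 × 542 = 223 MW.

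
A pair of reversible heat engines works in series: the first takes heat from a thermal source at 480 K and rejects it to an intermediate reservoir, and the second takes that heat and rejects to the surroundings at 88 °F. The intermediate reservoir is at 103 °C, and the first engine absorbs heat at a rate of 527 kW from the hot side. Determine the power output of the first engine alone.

Ẇ₁ ≈ 114 kW

T_C = 88 °F → (88 − 32) × 5/9 = 31.11 °C = 304.26 K.
T_m = 103 °C → 103 + 273.15 = 376.15 K.
First-stage efficiency η₁ = 1 − T_m/T_H = 1 − 376.15/480.00 = 0.2164.
W₁ = η₁·Q_H = 0.2164 × 527 = 114 kW.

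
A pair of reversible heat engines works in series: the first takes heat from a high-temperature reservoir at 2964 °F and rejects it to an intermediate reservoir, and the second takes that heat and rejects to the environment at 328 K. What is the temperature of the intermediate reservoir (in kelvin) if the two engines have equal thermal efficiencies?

T_m ≈ 790 K

T_H = 2964 °F → (2964 − 32) × 5/9 = 1628.89 °C = 1902.04 K.
Equal efficiencies require 1 − T_m/T_H = 1 − T_C/T_m, i.e. T_m/T_H = T_C/T_m, so T_m = √(T_H·T_C) = √(1902.04 × 328.00) = 790 K.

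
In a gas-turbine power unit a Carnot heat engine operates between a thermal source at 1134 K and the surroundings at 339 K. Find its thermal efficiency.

η ≈ 0.701

η_rev = 1 − T_C/T_H = 1 − 339.00/1134.00 = 0.701.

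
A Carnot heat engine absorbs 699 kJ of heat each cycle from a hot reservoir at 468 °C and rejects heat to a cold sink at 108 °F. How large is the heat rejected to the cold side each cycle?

Q_C ≈ 297 kJ

T_H = 468 °C → 468 + 273.15 = 741.15 K.
T_C = 108 °F → (108 − 32) × 5/9 = 42.22 °C = 315.37 K.
The Carnot efficiency is η = 1 − T_C/T_H = 1 − 315.37/741.15 = 0.5745.
For a reversible cycle Q_C/Q_H = T_C/T_H, so Q_C = 699 × 315.37/741.15 = 297 kJ.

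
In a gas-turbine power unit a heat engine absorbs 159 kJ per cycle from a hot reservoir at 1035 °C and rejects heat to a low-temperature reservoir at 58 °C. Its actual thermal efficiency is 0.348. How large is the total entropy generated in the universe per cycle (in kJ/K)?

ΔS_univ ≈ 0.1915 kJ/K

T_H = 1035 °C → 1035 + 273.15 = 1308.15 K.
T_C = 58 °C → 58 + 273.15 = 331.15 K.
W = η·Q_H = 0.348 × 159 = 55.33 kJ, so Q_C = Q_H − W = 103.7 kJ.
Entropy balance on the reservoirs: −Q_H/T_H = -0.1215 kJ/K, +Q_C/T_C = 0.3131 kJ/K.
ΔS_univ = −Q_H/T_H + Q_C/T_C = 0.1915 kJ/K (> 0, since η = 0.348 < η_Carnot = 0.747).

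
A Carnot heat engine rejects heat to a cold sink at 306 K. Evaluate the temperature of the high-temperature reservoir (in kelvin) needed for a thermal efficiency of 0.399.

T_H ≈ 509 K

From η = 1 − T_C/T_H, solving for T_H gives T_H = T_C/(1 − η) = 306.00/(1 − 0.399) = 509 K.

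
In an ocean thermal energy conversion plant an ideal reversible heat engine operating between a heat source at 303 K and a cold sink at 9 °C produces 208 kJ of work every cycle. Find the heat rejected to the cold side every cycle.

T_C = 9 °C → 9 + 273.15 = 282.15 K.
For a reversible engine, η = 1 − T_C/T_H = 1 − 282.15/303.00 = 0.0688.
Since Q_C/Q_H = T_C/T_H and Q_H = W/η, Q_C = W·T_C/(T_H − T_C) = 208 × 282.15/20.85 = 2810 kJ.

Q_C ≈ 2810 kJ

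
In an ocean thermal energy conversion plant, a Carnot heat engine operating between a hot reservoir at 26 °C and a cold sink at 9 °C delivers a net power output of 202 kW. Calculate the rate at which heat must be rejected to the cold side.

Q̇_C ≈ 3350 kW

T_H = 26 °C → 26 + 273.15 = 299.15 K.
T_C = 9 °C → 9 + 273.15 = 282.15 K.
Carnot efficiency: η = 1 − T_C/T_H = 1 − 282.15/299.15 = 0.0568.
Since Q_C/Q_H = T_C/T_H and Q_H = W/η, Q_C = W·T_C/(T_H − T_C) = 202 × 282.15/17.00 = 3350 kW.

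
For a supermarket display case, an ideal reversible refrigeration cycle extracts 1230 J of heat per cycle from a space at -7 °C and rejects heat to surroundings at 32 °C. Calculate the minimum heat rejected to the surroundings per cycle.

Q_H ≈ 1410 J

T_H = 32 °C → 32 + 273.15 = 305.15 K.
T_C = -7 °C → -7 + 273.15 = 266.15 K.
For a reversible cycle Q_H/Q_C = T_H/T_C, so Q_H = Q_C·T_H/T_C = 1230 × 305.15/266.15 = 1410 J.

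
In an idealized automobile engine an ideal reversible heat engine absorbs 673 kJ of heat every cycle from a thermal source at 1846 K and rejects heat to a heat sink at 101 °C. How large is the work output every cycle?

W ≈ 536.6 kJ

T_C = 101 °C → 101 + 273.15 = 374.15 K.
η_rev = 1 − T_C/T_H = 1 − 374.15/1846.00 = 0.7973.
W = η·Q_H = 0.7973 × 673 = 536.6 kJ.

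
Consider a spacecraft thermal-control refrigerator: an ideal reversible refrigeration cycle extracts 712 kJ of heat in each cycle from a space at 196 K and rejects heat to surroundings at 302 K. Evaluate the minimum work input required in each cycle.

COP_R = T_C/(T_H − T_C) = 196.00/106.00 = 1.8491.
W = Q_C/COP_R = 712/1.8491 = 385.1 kJ.

W_in ≈ 385.1 kJ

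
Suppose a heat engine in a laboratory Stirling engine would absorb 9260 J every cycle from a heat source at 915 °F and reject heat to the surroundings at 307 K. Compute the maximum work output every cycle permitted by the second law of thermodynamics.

W_max ≈ 5538 J

T_H = 915 °F → (915 − 32) × 5/9 = 490.56 °C = 763.71 K.
By the Carnot theorem, η_max = 1 − T_C/T_H = 1 − 307.00/763.71 = 0.5980.
W_max = η_max · Q_H = 0.5980 × 9260 = 5538 J.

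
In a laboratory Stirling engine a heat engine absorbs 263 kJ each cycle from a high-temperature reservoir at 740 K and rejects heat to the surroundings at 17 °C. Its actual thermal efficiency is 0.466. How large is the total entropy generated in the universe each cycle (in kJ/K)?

ΔS_univ ≈ 0.1286 kJ/K

T_C = 17 °C → 17 + 273.15 = 290.15 K.
W = η·Q_H = 0.466 × 263 = 122.6 kJ, so Q_C = Q_H − W = 140.4 kJ.
Entropy balance on the reservoirs: −Q_H/T_H = -0.3554 kJ/K, +Q_C/T_C = 0.4840 kJ/K.
ΔS_univ = −Q_H/T_H + Q_C/T_C = 0.1286 kJ/K (> 0, since η = 0.466 < η_Carnot = 0.608).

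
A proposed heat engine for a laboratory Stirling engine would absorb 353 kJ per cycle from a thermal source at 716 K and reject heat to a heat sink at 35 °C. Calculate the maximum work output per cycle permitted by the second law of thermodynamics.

W_max ≈ 201 kJ

T_C = 35 °C → 35 + 273.15 = 308.15 K.
By the Carnot theorem, η_max = 1 − T_C/T_H = 1 − 308.15/716.00 = 0.5696.
W_max = η_max · Q_H = 0.5696 × 353 = 201 kJ.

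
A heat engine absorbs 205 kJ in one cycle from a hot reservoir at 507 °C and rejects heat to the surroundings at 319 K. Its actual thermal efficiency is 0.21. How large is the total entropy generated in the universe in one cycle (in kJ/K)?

ΔS_univ ≈ 0.245 kJ/K

T_H = 507 °C → 507 + 273.15 = 780.15 K.
W = η·Q_H = 0.21 × 205 = 43.05 kJ, so Q_C = Q_H − W = 161.9 kJ.
Entropy balance on the reservoirs: −Q_H/T_H = -0.2628 kJ/K, +Q_C/T_C = 0.5077 kJ/K.
ΔS_univ = −Q_H/T_H + Q_C/T_C = 0.245 kJ/K (> 0, since η = 0.21 < η_Carnot = 0.591).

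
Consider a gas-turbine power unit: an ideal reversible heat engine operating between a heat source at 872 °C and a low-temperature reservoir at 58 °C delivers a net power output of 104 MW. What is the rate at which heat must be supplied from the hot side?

T_H = 872 °C → 872 + 273.15 = 1145.15 K.
T_C = 58 °C → 58 + 273.15 = 331.15 K.
For a reversible engine, η = 1 − T_C/T_H = 1 − 331.15/1145.15 = 0.7108.
Q_H = W/η = 104/0.7108 = 146 MW.

Q̇_H ≈ 146 MW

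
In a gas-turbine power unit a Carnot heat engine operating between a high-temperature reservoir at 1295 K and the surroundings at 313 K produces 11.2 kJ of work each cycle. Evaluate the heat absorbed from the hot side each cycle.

For a reversible engine, η = 1 − T_C/T_H = 1 − 313.00/1295.00 = 0.7583.
Q_H = W/η = 11.2/0.7583 = 14.8 kJ.

Q_H ≈ 14.8 kJ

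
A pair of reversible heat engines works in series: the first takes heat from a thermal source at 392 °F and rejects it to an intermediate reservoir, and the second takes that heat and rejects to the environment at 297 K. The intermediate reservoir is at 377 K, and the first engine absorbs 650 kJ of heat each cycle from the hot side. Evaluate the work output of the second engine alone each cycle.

T_H = 392 °F → (392 − 32) × 5/9 = 200.00 °C = 473.15 K.
Heat entering the second stage: Q_m = Q_H·(T_m/T_H) = 650 × 377.00/473.15 = 518 kJ.
Second-stage efficiency η₂ = 1 − T_C/T_m = 1 − 297.00/377.00 = 0.2122, so W₂ = η₂·Q_m = 110 kJ.

W₂ ≈ 110 kJ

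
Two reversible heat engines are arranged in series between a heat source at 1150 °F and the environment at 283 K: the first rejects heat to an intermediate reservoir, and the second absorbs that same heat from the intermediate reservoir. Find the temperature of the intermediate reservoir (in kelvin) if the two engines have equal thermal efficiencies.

T_H = 1150 °F → (1150 − 32) × 5/9 = 621.11 °C = 894.26 K.
Equal efficiencies require 1 − T_m/T_H = 1 − T_C/T_m, i.e. T_m/T_H = T_C/T_m, so T_m = √(T_H·T_C) = √(894.26 × 283.00) = 503 K.

T_m ≈ 503 K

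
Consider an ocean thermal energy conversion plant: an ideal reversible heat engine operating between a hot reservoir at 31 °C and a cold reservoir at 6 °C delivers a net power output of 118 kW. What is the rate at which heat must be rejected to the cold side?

Q̇_C ≈ 1320 kW

T_H = 31 °C → 31 + 273.15 = 304.15 K.
T_C = 6 °C → 6 + 273.15 = 279.15 K.
For a reversible engine, η = 1 − T_C/T_H = 1 − 279.15/304.15 = 0.0822.
Since Q_C/Q_H = T_C/T_H and Q_H = W/η, Q_C = W·T_C/(T_H − T_C) = 118 × 279.15/25.00 = 1320 kW.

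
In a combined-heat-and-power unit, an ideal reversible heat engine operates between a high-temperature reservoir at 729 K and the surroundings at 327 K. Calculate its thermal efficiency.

η ≈ 0.551

Carnot efficiency: η = 1 − T_C/T_H = 1 − 327.00/729.00 = 0.551.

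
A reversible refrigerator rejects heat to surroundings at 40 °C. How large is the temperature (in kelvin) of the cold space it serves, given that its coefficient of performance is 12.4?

T_C ≈ 290 K

T_H = 40 °C → 40 + 273.15 = 313.15 K.
COP_R = T_C/(T_H − T_C) ⇒ T_C = T_H·COP_R/(1 + COP_R) = 313.15 × 12.4/(1 + 12.4) = 290 K.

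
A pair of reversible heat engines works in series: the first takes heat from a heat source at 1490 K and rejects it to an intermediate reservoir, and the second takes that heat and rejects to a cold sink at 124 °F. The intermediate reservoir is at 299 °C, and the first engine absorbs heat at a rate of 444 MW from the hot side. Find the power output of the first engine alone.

T_C = 124 °F → (124 − 32) × 5/9 = 51.11 °C = 324.26 K.
T_m = 299 °C → 299 + 273.15 = 572.15 K.
First-stage efficiency η₁ = 1 − T_m/T_H = 1 − 572.15/1490.00 = 0.6160.
W₁ = η₁·Q_H = 0.6160 × 444 = 273.5 MW.

Ẇ₁ ≈ 273.5 MW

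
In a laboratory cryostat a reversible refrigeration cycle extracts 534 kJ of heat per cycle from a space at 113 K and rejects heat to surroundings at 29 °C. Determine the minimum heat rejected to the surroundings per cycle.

T_H = 29 °C → 29 + 273.15 = 302.15 K.
For a reversible cycle Q_H/Q_C = T_H/T_C, so Q_H = Q_C·T_H/T_C = 534 × 302.15/113.00 = 1430 kJ.

Q_H ≈ 1430 kJ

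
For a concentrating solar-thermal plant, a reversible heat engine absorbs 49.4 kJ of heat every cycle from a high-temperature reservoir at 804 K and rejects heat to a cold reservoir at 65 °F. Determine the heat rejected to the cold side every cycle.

T_C = 65 °F → (65 − 32) × 5/9 = 18.33 °C = 291.48 K.
Carnot efficiency: η = 1 − T_C/T_H = 1 − 291.48/804.00 = 0.6375.
For a reversible cycle Q_C/Q_H = T_C/T_H, so Q_C = 49.4 × 291.48/804.00 = 17.9 kJ.

Q_C ≈ 17.9 kJ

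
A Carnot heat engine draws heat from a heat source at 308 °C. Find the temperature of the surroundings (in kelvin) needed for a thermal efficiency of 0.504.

T_C ≈ 288 K

T_H = 308 °C → 308 + 273.15 = 581.15 K.
From η = 1 − T_C/T_H, T_C = T_H·(1 − η) = 581.15 × (1 − 0.504) = 288 K.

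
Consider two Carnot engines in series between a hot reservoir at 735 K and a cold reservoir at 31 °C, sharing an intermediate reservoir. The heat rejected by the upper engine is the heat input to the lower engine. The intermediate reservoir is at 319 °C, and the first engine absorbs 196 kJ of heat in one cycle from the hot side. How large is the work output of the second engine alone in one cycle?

T_C = 31 °C → 31 + 273.15 = 304.15 K.
T_m = 319 °C → 319 + 273.15 = 592.15 K.
Heat entering the second stage: Q_m = Q_H·(T_m/T_H) = 196 × 592.15/735.00 = 157.9 kJ.
Second-stage efficiency η₂ = 1 − T_C/T_m = 1 − 304.15/592.15 = 0.4864, so W₂ = η₂·Q_m = 76.80 kJ.

W₂ ≈ 76.80 kJ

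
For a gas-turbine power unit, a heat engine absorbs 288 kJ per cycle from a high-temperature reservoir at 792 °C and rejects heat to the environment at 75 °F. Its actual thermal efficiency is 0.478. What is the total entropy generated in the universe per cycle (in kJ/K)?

ΔS_univ ≈ 0.236 kJ/K

T_H = 792 °C → 792 + 273.15 = 1065.15 K.
T_C = 75 °F → (75 − 32) × 5/9 = 23.89 °C = 297.04 K.
W = η·Q_H = 0.478 × 288 = 137.7 kJ, so Q_C = Q_H − W = 150.3 kJ.
The hot reservoir loses entropy Q_H/T_H = 288/1065.15 = 0.2704 kJ/K; the cold reservoir gains Q_C/T_C = 150.3/297.04 = 0.5061 kJ/K.
ΔS_univ = −Q_H/T_H + Q_C/T_C = 0.236 kJ/K (> 0, since η = 0.478 < η_Carnot = 0.721).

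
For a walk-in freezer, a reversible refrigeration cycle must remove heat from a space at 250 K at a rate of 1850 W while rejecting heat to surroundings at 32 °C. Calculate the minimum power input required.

T_H = 32 °C → 32 + 273.15 = 305.15 K.
COP_R = T_C/(T_H − T_C) = 250.00/55.15 = 4.5331.
W = Q_C/COP_R = 1850/4.5331 = 408 W.

Ẇ_in ≈ 408 W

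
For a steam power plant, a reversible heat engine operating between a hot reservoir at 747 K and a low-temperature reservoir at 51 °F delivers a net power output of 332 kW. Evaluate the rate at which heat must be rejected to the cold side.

T_C = 51 °F → (51 − 32) × 5/9 = 10.56 °C = 283.71 K.
The Carnot efficiency is η = 1 − T_C/T_H = 1 − 283.71/747.00 = 0.6202.
Since Q_C/Q_H = T_C/T_H and Q_H = W/η, Q_C = W·T_C/(T_H − T_C) = 332 × 283.71/463.29 = 203 kW.

Q̇_C ≈ 203 kW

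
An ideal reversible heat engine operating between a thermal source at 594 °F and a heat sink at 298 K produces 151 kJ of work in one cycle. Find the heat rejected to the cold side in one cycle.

Q_C ≈ 156.6 kJ

T_H = 594 °F → (594 − 32) × 5/9 = 312.22 °C = 585.37 K.
Since the cycle is reversible, η = 1 − T_C/T_H = 1 − 298.00/585.37 = 0.4909.
Since Q_C/Q_H = T_C/T_H and Q_H = W/η, Q_C = W·T_C/(T_H − T_C) = 151 × 298.00/287.37 = 156.6 kJ.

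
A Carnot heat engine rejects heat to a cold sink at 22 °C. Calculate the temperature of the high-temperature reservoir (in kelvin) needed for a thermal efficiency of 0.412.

T_C = 22 °C → 22 + 273.15 = 295.15 K.
From η = 1 − T_C/T_H, solving for T_H gives T_H = T_C/(1 − η) = 295.15/(1 − 0.412) = 502.0 K.

T_H ≈ 502.0 K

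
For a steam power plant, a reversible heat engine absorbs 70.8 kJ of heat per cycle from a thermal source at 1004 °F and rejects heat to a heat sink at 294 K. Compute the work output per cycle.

W ≈ 45.2 kJ

T_H = 1004 °F → (1004 − 32) × 5/9 = 540.00 °C = 813.15 K.
Carnot efficiency: η = 1 − T_C/T_H = 1 − 294.00/813.15 = 0.6384.
W = η·Q_H = 0.6384 × 70.8 = 45.2 kJ.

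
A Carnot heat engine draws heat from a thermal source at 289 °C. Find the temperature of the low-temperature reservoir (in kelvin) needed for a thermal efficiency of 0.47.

T_C ≈ 298 K

T_H = 289 °C → 289 + 273.15 = 562.15 K.
From η = 1 − T_C/T_H, T_C = T_H·(1 − η) = 562.15 × (1 − 0.47) = 298 K.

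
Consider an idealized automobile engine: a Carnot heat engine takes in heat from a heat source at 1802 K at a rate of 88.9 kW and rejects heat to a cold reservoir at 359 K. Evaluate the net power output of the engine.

The Carnot efficiency is η = 1 − T_C/T_H = 1 − 359.00/1802.00 = 0.8008.
W = η·Q_H = 0.8008 × 88.9 = 71.2 kW.

Ẇ ≈ 71.2 kW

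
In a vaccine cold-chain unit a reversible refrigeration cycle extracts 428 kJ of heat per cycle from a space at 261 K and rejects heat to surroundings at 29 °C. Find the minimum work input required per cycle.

T_H = 29 °C → 29 + 273.15 = 302.15 K.
For a reversible refrigerator, COP_R = T_C/(T_H − T_C) = 261.00/41.15 = 6.3426.
W = Q_C/COP_R = 428/6.3426 = 67.5 kJ.

W_in ≈ 67.5 kJ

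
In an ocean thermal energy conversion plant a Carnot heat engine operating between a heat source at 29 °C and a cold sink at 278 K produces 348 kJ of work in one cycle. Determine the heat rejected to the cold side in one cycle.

Q_C ≈ 4010 kJ

T_H = 29 °C → 29 + 273.15 = 302.15 K.
Since the cycle is reversible, η = 1 − T_C/T_H = 1 − 278.00/302.15 = 0.0799.
Since Q_C/Q_H = T_C/T_H and Q_H = W/η, Q_C = W·T_C/(T_H − T_C) = 348 × 278.00/24.15 = 4010 kJ.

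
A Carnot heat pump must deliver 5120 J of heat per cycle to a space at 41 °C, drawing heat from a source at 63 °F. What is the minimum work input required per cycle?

W_in ≈ 388 J

T_H = 41 °C → 41 + 273.15 = 314.15 K.
T_C = 63 °F → (63 − 32) × 5/9 = 17.22 °C = 290.37 K.
The Carnot heat-pump COP is COP_HP = T_H/(T_H − T_C) = 314.15/23.78 = 13.2119.
W = Q_H/COP_HP = 5120/13.2119 = 388 J.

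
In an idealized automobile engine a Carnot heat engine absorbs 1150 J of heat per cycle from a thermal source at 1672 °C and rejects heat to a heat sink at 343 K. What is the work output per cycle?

T_H = 1672 °C → 1672 + 273.15 = 1945.15 K.
Since the cycle is reversible, η = 1 − T_C/T_H = 1 − 343.00/1945.15 = 0.8237.
W = η·Q_H = 0.8237 × 1150 = 947 J.

W ≈ 947 J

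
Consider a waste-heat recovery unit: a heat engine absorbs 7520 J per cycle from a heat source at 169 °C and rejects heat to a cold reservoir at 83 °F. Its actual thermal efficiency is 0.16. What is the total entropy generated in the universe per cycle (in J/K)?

T_H = 169 °C → 169 + 273.15 = 442.15 K.
T_C = 83 °F → (83 − 32) × 5/9 = 28.33 °C = 301.48 K.
W = η·Q_H = 0.16 × 7520 = 1203 J, so Q_C = Q_H − W = 6317 J.
Entropy balance on the reservoirs: −Q_H/T_H = -17.01 J/K, +Q_C/T_C = 20.95 J/K.
ΔS_univ = −Q_H/T_H + Q_C/T_C = 3.94 J/K (> 0, since η = 0.16 < η_Carnot = 0.318).

ΔS_univ ≈ 3.94 J/K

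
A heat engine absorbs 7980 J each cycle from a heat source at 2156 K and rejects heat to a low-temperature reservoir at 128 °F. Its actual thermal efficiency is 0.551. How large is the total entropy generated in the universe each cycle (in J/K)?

T_C = 128 °F → (128 − 32) × 5/9 = 53.33 °C = 326.48 K.
W = η·Q_H = 0.551 × 7980 = 4397 J, so Q_C = Q_H − W = 3583 J.
Entropy balance on the reservoirs: −Q_H/T_H = -3.701 J/K, +Q_C/T_C = 10.97 J/K.
ΔS_univ = −Q_H/T_H + Q_C/T_C = 7.273 J/K (> 0, since η = 0.551 < η_Carnot = 0.849).

ΔS_univ ≈ 7.273 J/K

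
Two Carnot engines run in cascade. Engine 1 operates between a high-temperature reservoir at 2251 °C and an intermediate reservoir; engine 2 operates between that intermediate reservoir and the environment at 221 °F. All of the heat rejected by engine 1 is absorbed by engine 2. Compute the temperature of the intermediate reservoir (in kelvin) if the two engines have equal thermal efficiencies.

T_m ≈ 977 K

T_H = 2251 °C → 2251 + 273.15 = 2524.15 K.
T_C = 221 °F → (221 − 32) × 5/9 = 105.00 °C = 378.15 K.
Equal efficiencies require 1 − T_m/T_H = 1 − T_C/T_m, i.e. T_m/T_H = T_C/T_m, so T_m = √(T_H·T_C) = √(2524.15 × 378.15) = 977 K.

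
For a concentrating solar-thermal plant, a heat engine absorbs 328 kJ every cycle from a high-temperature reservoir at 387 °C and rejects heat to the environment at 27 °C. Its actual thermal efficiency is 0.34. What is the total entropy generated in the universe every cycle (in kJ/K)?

T_H = 387 °C → 387 + 273.15 = 660.15 K.
T_C = 27 °C → 27 + 273.15 = 300.15 K.
W = η·Q_H = 0.34 × 328 = 111.5 kJ, so Q_C = Q_H − W = 216.5 kJ.
Entropy balance on the reservoirs: −Q_H/T_H = -0.4969 kJ/K, +Q_C/T_C = 0.7212 kJ/K.
ΔS_univ = −Q_H/T_H + Q_C/T_C = 0.2244 kJ/K (> 0, since η = 0.34 < η_Carnot = 0.545).

ΔS_univ ≈ 0.2244 kJ/K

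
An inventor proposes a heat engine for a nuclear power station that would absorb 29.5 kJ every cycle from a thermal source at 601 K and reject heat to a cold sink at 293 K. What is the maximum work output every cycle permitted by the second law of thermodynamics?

W_max ≈ 15.1 kJ

By the Carnot theorem, η_max = 1 − T_C/T_H = 1 − 293.00/601.00 = 0.5125.
W_max = η_max · Q_H = 0.5125 × 29.5 = 15.1 kJ.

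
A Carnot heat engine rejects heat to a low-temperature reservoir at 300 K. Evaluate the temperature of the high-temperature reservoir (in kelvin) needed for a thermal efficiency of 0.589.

From η = 1 − T_C/T_H, solving for T_H gives T_H = T_C/(1 − η) = 300.00/(1 − 0.589) = 729.9 K.

T_H ≈ 729.9 K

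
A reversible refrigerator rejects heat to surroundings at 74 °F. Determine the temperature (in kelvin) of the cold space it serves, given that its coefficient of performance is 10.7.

T_H = 74 °F → (74 − 32) × 5/9 = 23.33 °C = 296.48 K.
COP_R = T_C/(T_H − T_C) ⇒ T_C = T_H·COP_R/(1 + COP_R) = 296.48 × 10.7/(1 + 10.7) = 271 K.

T_C ≈ 271 K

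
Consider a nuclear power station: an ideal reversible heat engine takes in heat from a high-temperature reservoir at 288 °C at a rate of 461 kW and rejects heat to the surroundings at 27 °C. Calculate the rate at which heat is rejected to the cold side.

T_H = 288 °C → 288 + 273.15 = 561.15 K.
T_C = 27 °C → 27 + 273.15 = 300.15 K.
Since the cycle is reversible, η = 1 − T_C/T_H = 1 − 300.15/561.15 = 0.4651.
For a reversible cycle Q_C/Q_H = T_C/T_H, so Q_C = 461 × 300.15/561.15 = 247 kW.

Q̇_C ≈ 247 kW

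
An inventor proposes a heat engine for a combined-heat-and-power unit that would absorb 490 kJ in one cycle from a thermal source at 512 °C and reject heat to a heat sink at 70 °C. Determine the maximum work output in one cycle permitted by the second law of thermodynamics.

T_H = 512 °C → 512 + 273.15 = 785.15 K.
T_C = 70 °C → 70 + 273.15 = 343.15 K.
By the Carnot theorem, η_max = 1 − T_C/T_H = 1 − 343.15/785.15 = 0.5629.
W_max = η_max · Q_H = 0.5629 × 490 = 275.8 kJ.

W_max ≈ 275.8 kJ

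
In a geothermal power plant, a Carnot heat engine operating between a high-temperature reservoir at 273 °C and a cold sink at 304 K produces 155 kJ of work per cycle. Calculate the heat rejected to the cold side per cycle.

Q_C ≈ 195 kJ

T_H = 273 °C → 273 + 273.15 = 546.15 K.
Carnot efficiency: η = 1 − T_C/T_H = 1 − 304.00/546.15 = 0.4434.
Since Q_C/Q_H = T_C/T_H and Q_H = W/η, Q_C = W·T_C/(T_H − T_C) = 155 × 304.00/242.15 = 195 kJ.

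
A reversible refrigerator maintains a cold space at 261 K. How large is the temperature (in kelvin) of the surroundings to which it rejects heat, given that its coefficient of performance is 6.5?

COP_R = T_C/(T_H − T_C) ⇒ T_H = T_C·(1 + 1/COP_R) = 261.00 × (1 + 1/6.5) = 301 K.

T_H ≈ 301 K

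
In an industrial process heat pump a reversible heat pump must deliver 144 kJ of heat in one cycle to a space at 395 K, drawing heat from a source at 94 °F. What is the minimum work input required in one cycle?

T_C = 94 °F → (94 − 32) × 5/9 = 34.44 °C = 307.59 K.
The Carnot heat-pump COP is COP_HP = T_H/(T_H − T_C) = 395.00/87.41 = 4.5192.
W = Q_H/COP_HP = 144/4.5192 = 31.86 kJ.

W_in ≈ 31.86 kJ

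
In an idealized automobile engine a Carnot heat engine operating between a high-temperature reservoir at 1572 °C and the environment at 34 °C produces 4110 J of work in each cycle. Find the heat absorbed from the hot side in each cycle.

Q_H ≈ 4930 J

T_H = 1572 °C → 1572 + 273.15 = 1845.15 K.
T_C = 34 °C → 34 + 273.15 = 307.15 K.
Carnot efficiency: η = 1 − T_C/T_H = 1 − 307.15/1845.15 = 0.8335.
Q_H = W/η = 4110/0.8335 = 4930 J.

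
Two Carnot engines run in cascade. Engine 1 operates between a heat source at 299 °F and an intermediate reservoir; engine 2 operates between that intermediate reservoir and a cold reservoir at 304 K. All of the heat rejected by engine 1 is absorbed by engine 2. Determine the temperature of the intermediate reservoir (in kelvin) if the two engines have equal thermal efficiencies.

T_m ≈ 358 K

T_H = 299 °F → (299 − 32) × 5/9 = 148.33 °C = 421.48 K.
Equal efficiencies require 1 − T_m/T_H = 1 − T_C/T_m, i.e. T_m/T_H = T_C/T_m, so T_m = √(T_H·T_C) = √(421.48 × 304.00) = 358 K.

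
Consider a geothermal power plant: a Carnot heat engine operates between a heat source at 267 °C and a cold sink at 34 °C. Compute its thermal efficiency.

T_H = 267 °C → 267 + 273.15 = 540.15 K.
T_C = 34 °C → 34 + 273.15 = 307.15 K.
η_rev = 1 − T_C/T_H = 1 − 307.15/540.15 = 0.431.

η ≈ 0.431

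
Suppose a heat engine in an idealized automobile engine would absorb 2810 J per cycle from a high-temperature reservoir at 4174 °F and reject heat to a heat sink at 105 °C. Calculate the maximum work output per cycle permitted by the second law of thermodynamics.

W_max ≈ 2400 J

T_H = 4174 °F → (4174 − 32) × 5/9 = 2301.11 °C = 2574.26 K.
T_C = 105 °C → 105 + 273.15 = 378.15 K.
The second-law ceiling is the Carnot efficiency, η_max = 1 − T_C/T_H = 1 − 378.15/2574.26 = 0.8531.
W_max = η_max · Q_H = 0.8531 × 2810 = 2400 J.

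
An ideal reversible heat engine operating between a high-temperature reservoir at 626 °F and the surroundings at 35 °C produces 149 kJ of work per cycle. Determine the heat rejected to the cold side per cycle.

Q_C ≈ 156 kJ

T_H = 626 °F → (626 − 32) × 5/9 = 330.00 °C = 603.15 K.
T_C = 35 °C → 35 + 273.15 = 308.15 K.
Since the cycle is reversible, η = 1 − T_C/T_H = 1 − 308.15/603.15 = 0.4891.
Since Q_C/Q_H = T_C/T_H and Q_H = W/η, Q_C = W·T_C/(T_H − T_C) = 149 × 308.15/295.00 = 156 kJ.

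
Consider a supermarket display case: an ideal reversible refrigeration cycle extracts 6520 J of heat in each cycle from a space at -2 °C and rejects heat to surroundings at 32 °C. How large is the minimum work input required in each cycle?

T_H = 32 °C → 32 + 273.15 = 305.15 K.
T_C = -2 °C → -2 + 273.15 = 271.15 K.
COP_R = T_C/(T_H − T_C) = 271.15/34.00 = 7.9750.
W = Q_C/COP_R = 6520/7.9750 = 818 J.

W_in ≈ 818 J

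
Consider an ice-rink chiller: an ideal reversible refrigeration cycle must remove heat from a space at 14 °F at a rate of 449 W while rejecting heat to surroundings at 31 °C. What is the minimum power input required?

T_H = 31 °C → 31 + 273.15 = 304.15 K.
T_C = 14 °F → (14 − 32) × 5/9 = -10.00 °C = 263.15 K.
The reversible coefficient of performance is COP_R = T_C/(T_H − T_C) = 263.15/41.00 = 6.4183.
W = Q_C/COP_R = 449/6.4183 = 70.0 W.

Ẇ_in ≈ 70.0 W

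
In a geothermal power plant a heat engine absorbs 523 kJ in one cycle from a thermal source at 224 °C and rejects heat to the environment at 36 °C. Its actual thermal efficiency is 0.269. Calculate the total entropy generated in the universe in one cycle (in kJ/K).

T_H = 224 °C → 224 + 273.15 = 497.15 K.
T_C = 36 °C → 36 + 273.15 = 309.15 K.
W = η·Q_H = 0.269 × 523 = 140.7 kJ, so Q_C = Q_H − W = 382.3 kJ.
The hot reservoir loses entropy Q_H/T_H = 523/497.15 = 1.052 kJ/K; the cold reservoir gains Q_C/T_C = 382.3/309.15 = 1.237 kJ/K.
ΔS_univ = −Q_H/T_H + Q_C/T_C = 0.185 kJ/K (> 0, since η = 0.269 < η_Carnot = 0.378).

ΔS_univ ≈ 0.185 kJ/K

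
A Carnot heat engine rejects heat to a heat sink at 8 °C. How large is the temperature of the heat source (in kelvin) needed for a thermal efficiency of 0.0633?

T_C = 8 °C → 8 + 273.15 = 281.15 K.
From η = 1 − T_C/T_H, solving for T_H gives T_H = T_C/(1 − η) = 281.15/(1 − 0.0633) = 300.1 K.

T_H ≈ 300.1 K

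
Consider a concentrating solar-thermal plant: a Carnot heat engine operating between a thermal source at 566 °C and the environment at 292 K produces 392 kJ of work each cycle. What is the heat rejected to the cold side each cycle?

T_H = 566 °C → 566 + 273.15 = 839.15 K.
Carnot efficiency: η = 1 − T_C/T_H = 1 − 292.00/839.15 = 0.6520.
Since Q_C/Q_H = T_C/T_H and Q_H = W/η, Q_C = W·T_C/(T_H − T_C) = 392 × 292.00/547.15 = 209.2 kJ.

Q_C ≈ 209.2 kJ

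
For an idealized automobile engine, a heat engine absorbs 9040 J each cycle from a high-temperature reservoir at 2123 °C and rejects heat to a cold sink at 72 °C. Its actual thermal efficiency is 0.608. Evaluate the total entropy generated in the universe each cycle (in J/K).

T_H = 2123 °C → 2123 + 273.15 = 2396.15 K.
T_C = 72 °C → 72 + 273.15 = 345.15 K.
W = η·Q_H = 0.608 × 9040 = 5496 J, so Q_C = Q_H − W = 3544 J.
Entropy balance on the reservoirs: −Q_H/T_H = -3.773 J/K, +Q_C/T_C = 10.27 J/K.
ΔS_univ = −Q_H/T_H + Q_C/T_C = 6.494 J/K (> 0, since η = 0.608 < η_Carnot = 0.856).

ΔS_univ ≈ 6.494 J/K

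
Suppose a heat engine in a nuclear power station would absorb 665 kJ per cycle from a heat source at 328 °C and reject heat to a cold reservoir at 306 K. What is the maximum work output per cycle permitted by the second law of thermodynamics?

T_H = 328 °C → 328 + 273.15 = 601.15 K.
By the Carnot theorem, η_max = 1 − T_C/T_H = 1 − 306.00/601.15 = 0.4910.
W_max = η_max · Q_H = 0.4910 × 665 = 326 kJ.

W_max ≈ 326 kJ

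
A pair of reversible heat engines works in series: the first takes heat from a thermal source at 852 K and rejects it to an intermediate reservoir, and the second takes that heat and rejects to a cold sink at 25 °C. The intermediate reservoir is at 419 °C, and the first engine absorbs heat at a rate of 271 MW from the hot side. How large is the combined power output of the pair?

Ẇ_total ≈ 176 MW

T_C = 25 °C → 25 + 273.15 = 298.15 K.
Two reversible stages in series are equivalent to a single Carnot engine between T_H and T_C, so η_total = 1 − T_C/T_H = 1 − 298.15/852.00 = 0.6501.
W_total = η_total · Q_H = 0.6501 × 271 = 176 MW.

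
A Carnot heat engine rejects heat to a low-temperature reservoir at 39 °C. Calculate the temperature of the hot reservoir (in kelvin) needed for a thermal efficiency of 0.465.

T_C = 39 °C → 39 + 273.15 = 312.15 K.
From η = 1 − T_C/T_H, solving for T_H gives T_H = T_C/(1 − η) = 312.15/(1 − 0.465) = 583.5 K.

T_H ≈ 583.5 K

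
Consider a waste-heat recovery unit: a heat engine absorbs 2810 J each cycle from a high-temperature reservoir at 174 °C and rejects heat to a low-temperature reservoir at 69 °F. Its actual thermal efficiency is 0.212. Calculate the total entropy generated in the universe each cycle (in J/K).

ΔS_univ ≈ 1.25 J/K

T_H = 174 °C → 174 + 273.15 = 447.15 K.
T_C = 69 °F → (69 − 32) × 5/9 = 20.56 °C = 293.71 K.
W = η·Q_H = 0.212 × 2810 = 595.7 J, so Q_C = Q_H − W = 2214 J.
Entropy balance on the reservoirs: −Q_H/T_H = -6.284 J/K, +Q_C/T_C = 7.539 J/K.
ΔS_univ = −Q_H/T_H + Q_C/T_C = 1.25 J/K (> 0, since η = 0.212 < η_Carnot = 0.343).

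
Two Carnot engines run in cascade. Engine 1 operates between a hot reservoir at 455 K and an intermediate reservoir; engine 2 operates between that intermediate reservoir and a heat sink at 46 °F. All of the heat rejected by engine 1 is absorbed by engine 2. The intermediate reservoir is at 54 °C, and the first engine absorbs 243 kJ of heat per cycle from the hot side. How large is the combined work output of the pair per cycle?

T_C = 46 °F → (46 − 32) × 5/9 = 7.78 °C = 280.93 K.
Two reversible stages in series are equivalent to a single Carnot engine between T_H and T_C, so η_total = 1 − T_C/T_H = 1 − 280.93/455.00 = 0.3826.
W_total = η_total · Q_H = 0.3826 × 243 = 93.0 kJ.

W_total ≈ 93.0 kJ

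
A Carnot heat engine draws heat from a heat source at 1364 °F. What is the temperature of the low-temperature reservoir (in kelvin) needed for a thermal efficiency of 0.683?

T_C ≈ 321 K

T_H = 1364 °F → (1364 − 32) × 5/9 = 740.00 °C = 1013.15 K.
From η = 1 − T_C/T_H, T_C = T_H·(1 − η) = 1013.15 × (1 − 0.683) = 321 K.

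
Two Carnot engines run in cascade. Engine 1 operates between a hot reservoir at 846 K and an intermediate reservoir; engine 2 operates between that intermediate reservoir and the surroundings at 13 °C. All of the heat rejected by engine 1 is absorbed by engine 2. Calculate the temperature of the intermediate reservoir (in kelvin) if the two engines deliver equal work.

T_C = 13 °C → 13 + 273.15 = 286.15 K.
For reversible stages Q_m = Q_H·(T_m/T_H). Setting W₁ = Q_H(1 − T_m/T_H) equal to W₂ = Q_m(1 − T_C/T_m) = Q_H·(T_m − T_C)/T_H gives T_H − T_m = T_m − T_C, so T_m = (T_H + T_C)/2 = (846.00 + 286.15)/2 = 566.1 K.

T_m ≈ 566.1 K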